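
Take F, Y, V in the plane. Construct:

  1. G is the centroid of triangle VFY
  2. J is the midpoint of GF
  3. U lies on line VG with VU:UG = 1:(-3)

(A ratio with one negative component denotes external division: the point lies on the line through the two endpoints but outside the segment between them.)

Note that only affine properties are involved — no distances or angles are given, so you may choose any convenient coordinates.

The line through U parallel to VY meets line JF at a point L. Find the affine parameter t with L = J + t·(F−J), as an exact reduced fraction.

Choose coordinates F = (0, 0), Y = (1, 0), V = (0, 1).
1. G is the centroid of triangle VFY ⇒ G = (1/3, 1/3)
2. J is the midpoint of GF ⇒ J = (1/6, 1/6)
3. U lies on line VG with VU:UG = 1:(-3) ⇒ U = (-1/6, 4/3)
through U parallel to VY: direction (1, -1); meets JF at L = (7/12, 7/12)
L = J + t·(F−J) with t = -5/2

t = -5/2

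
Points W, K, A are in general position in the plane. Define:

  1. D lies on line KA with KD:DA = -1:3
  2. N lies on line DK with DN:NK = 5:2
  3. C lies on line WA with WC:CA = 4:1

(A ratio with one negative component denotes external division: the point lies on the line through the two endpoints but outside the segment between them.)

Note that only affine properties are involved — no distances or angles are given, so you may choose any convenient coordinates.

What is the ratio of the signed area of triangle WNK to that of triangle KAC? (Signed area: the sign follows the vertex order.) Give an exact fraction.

Assign W = (0, 0), K = (1, 0), A = (0, 1) — the answer is frame-independent, so this choice is without loss of generality.
1. D lies on line KA with KD:DA = -1:3 ⇒ D = (3/2, -1/2)
2. N lies on line DK with DN:NK = 5:2 ⇒ N = (8/7, -1/7)
3. C lies on line WA with WC:CA = 4:1 ⇒ C = (0, 4/5)
2·[WNK] = 1/7, 2·[KAC] = 1/5
[WNK]:[KAC] = 1/7:1/5 = 5/7

[WNK]:[KAC] = 5/7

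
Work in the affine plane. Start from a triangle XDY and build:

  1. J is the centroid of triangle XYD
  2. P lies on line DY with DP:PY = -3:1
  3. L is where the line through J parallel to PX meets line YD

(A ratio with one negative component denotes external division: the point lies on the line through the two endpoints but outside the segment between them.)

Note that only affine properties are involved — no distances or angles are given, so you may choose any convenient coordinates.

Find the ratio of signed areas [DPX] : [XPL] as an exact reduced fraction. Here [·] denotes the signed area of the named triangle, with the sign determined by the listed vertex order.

[DPX]:[XPL] = -9/4

Choose coordinates X = (0, 0), D = (1, 0), Y = (0, 1).
1. J is the centroid of triangle XYD ⇒ J = (1/3, 1/3)
2. P lies on line DY with DP:PY = -3:1 ⇒ P = (-1/2, 3/2)
3. L is where the line through J parallel to PX meets line YD ⇒ L = (1/6, 5/6)
2·[DPX] = 3/2, 2·[XPL] = -2/3
[DPX]:[XPL] = 3/2:-2/3 = -9/4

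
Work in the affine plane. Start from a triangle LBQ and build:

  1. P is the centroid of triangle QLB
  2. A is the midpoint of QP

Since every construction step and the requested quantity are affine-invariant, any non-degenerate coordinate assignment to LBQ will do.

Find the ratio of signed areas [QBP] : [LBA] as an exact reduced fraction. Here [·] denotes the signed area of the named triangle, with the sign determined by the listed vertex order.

Work in coordinates with L = (0, 0), B = (1, 0), Q = (0, 1).
1. P is the centroid of triangle QLB ⇒ P = (1/3, 1/3)
2. A is the midpoint of QP ⇒ A = (1/6, 2/3)
2·[QBP] = -1/3, 2·[LBA] = 2/3
[QBP]:[LBA] = -1/3:2/3 = -1/2

[QBP]:[LBA] = -1/2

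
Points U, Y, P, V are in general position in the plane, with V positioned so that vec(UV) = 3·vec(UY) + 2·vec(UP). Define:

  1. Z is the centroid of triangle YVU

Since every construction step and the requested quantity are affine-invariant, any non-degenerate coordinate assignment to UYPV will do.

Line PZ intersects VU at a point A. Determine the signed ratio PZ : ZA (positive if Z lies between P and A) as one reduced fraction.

PZ:ZA = -11/2

Set U = (0, 0), Y = (1, 0), P = (0, 1), V = (3, 2); any affine frame gives the same invariant.
1. Z is the centroid of triangle YVU ⇒ Z = (4/3, 2/3)
line PZ meets VU at A = (12/11, 8/11)
Z = P + t·(A−P) with t = 11/9, so PZ:ZA = 11/9:-2/9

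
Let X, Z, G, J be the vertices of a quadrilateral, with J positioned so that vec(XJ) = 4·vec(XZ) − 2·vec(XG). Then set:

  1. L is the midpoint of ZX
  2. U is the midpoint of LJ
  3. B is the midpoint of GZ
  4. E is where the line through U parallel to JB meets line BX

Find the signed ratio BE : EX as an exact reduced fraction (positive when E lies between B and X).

Set X = (0, 0), Z = (1, 0), G = (0, 1), J = (4, -2); any affine frame gives the same invariant.
1. L is the midpoint of ZX ⇒ L = (1/2, 0)
2. U is the midpoint of LJ ⇒ U = (9/4, -1)
3. B is the midpoint of GZ ⇒ B = (1/2, 1/2)
4. E is where the line through U parallel to JB meets line BX ⇒ E = (17/48, 17/48)
E = B + t·(X−B) with t = 7/24, so BE:EX = t:(1−t) = 7/24:17/24

BE:EX = 7/17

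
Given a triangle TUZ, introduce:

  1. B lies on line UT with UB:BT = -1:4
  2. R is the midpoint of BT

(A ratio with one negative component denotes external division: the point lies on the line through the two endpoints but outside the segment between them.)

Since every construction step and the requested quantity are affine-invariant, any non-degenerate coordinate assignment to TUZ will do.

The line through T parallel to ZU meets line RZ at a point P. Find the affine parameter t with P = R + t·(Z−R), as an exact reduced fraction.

t = -2

Assign T = (0, 0), U = (1, 0), Z = (0, 1) — the answer is frame-independent, so this choice is without loss of generality.
1. B lies on line UT with UB:BT = -1:4 ⇒ B = (4/3, 0)
2. R is the midpoint of BT ⇒ R = (2/3, 0)
through T parallel to ZU: direction (1, -1); meets RZ at P = (2, -2)
P = R + t·(Z−R) with t = -2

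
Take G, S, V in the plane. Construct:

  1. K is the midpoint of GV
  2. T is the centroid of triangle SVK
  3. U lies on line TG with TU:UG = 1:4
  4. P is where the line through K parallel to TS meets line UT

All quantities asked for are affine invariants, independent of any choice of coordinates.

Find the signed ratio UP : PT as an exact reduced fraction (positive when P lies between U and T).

UP:PT = -2/5

Work in coordinates with G = (0, 0), S = (1, 0), V = (0, 1).
1. K is the midpoint of GV ⇒ K = (0, 1/2)
2. T is the centroid of triangle SVK ⇒ T = (1/3, 1/2)
3. U lies on line TG with TU:UG = 1:4 ⇒ U = (4/15, 2/5)
4. P is where the line through K parallel to TS meets line UT ⇒ P = (2/9, 1/3)
P = U + t·(T−U) with t = -2/3, so UP:PT = t:(1−t) = -2/3:5/3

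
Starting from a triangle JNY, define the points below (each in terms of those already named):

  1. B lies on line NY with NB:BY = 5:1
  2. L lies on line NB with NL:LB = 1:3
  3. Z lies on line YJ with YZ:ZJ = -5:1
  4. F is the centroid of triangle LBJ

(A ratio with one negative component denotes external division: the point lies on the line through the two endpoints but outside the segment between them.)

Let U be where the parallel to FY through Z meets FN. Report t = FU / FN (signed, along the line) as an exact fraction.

Choose coordinates J = (0, 0), N = (1, 0), Y = (0, 1).
1. B lies on line NY with NB:BY = 5:1 ⇒ B = (1/6, 5/6)
2. L lies on line NB with NL:LB = 1:3 ⇒ L = (19/24, 5/24)
3. Z lies on line YJ with YZ:ZJ = -5:1 ⇒ Z = (0, -1/4)
4. F is the centroid of triangle LBJ ⇒ F = (23/72, 25/72)
through Z parallel to FY: direction (-23/72, 47/72); meets FN at U = (-3427/6912, 5275/6912)
U = F + t·(N−F) with t = -115/96

t = -115/96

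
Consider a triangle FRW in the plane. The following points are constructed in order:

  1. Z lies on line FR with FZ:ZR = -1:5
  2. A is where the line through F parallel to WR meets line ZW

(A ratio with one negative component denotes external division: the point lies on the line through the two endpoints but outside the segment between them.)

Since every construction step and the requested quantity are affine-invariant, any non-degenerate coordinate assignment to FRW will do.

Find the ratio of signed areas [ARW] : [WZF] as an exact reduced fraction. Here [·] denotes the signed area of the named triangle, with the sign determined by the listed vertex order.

Work in coordinates with F = (0, 0), R = (1, 0), W = (0, 1).
1. Z lies on line FR with FZ:ZR = -1:5 ⇒ Z = (-1/4, 0)
2. A is where the line through F parallel to WR meets line ZW ⇒ A = (-1/5, 1/5)
2·[ARW] = 1, 2·[WZF] = 1/4
[ARW]:[WZF] = 1:1/4 = 4

[ARW]:[WZF] = 4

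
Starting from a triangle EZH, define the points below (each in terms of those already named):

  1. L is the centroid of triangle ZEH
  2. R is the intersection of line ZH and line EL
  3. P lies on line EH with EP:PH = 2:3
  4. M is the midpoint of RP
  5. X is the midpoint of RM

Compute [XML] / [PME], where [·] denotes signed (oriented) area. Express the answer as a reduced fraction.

Set E = (0, 0), Z = (1, 0), H = (0, 1); any affine frame gives the same invariant.
1. L is the centroid of triangle ZEH ⇒ L = (1/3, 1/3)
2. R is the intersection of line ZH and line EL ⇒ R = (1/2, 1/2)
3. P lies on line EH with EP:PH = 2:3 ⇒ P = (0, 2/5)
4. M is the midpoint of RP ⇒ M = (1/4, 9/20)
5. X is the midpoint of RM ⇒ X = (3/8, 19/40)
2·[XML] = 1/60, 2·[PME] = -1/10
[XML]:[PME] = 1/60:-1/10 = -1/6

[XML]:[PME] = -1/6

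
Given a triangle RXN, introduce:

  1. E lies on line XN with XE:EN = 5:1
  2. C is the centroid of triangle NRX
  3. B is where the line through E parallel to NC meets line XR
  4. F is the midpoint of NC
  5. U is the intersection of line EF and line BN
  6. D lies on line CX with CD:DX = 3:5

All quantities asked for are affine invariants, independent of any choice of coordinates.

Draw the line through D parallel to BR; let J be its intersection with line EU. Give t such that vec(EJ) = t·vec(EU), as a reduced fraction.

t = 21/4

Assign R = (0, 0), X = (1, 0), N = (0, 1) — the answer is frame-independent, so this choice is without loss of generality.
1. E lies on line XN with XE:EN = 5:1 ⇒ E = (1/6, 5/6)
2. C is the centroid of triangle NRX ⇒ C = (1/3, 1/3)
3. B is where the line through E parallel to NC meets line XR ⇒ B = (7/12, 0)
4. F is the midpoint of NC ⇒ F = (1/6, 2/3)
5. U is the intersection of line EF and line BN ⇒ U = (1/6, 5/7)
6. D lies on line CX with CD:DX = 3:5 ⇒ D = (7/12, 5/24)
through D parallel to BR: direction (-7/12, 0); meets EU at J = (1/6, 5/24)
J = E + t·(U−E) with t = 21/4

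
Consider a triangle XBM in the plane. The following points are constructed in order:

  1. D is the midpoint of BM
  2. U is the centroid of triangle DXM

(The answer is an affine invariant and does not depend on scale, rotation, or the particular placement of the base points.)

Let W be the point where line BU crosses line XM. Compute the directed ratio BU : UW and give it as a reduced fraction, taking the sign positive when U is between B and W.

Assign X = (0, 0), B = (1, 0), M = (0, 1) — the answer is frame-independent, so this choice is without loss of generality.
1. D is the midpoint of BM ⇒ D = (1/2, 1/2)
2. U is the centroid of triangle DXM ⇒ U = (1/6, 1/2)
line BU meets XM at W = (0, 3/5)
U = B + t·(W−B) with t = 5/6, so BU:UW = 5/6:1/6

BU:UW = 5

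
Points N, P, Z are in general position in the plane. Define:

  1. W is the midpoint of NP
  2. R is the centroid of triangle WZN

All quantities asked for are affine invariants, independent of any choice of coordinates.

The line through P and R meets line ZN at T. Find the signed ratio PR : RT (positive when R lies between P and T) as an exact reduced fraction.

Assign N = (0, 0), P = (1, 0), Z = (0, 1) — the answer is frame-independent, so this choice is without loss of generality.
1. W is the midpoint of NP ⇒ W = (1/2, 0)
2. R is the centroid of triangle WZN ⇒ R = (1/6, 1/3)
line PR meets ZN at T = (0, 2/5)
R = P + t·(T−P) with t = 5/6, so PR:RT = 5/6:1/6

PR:RT = 5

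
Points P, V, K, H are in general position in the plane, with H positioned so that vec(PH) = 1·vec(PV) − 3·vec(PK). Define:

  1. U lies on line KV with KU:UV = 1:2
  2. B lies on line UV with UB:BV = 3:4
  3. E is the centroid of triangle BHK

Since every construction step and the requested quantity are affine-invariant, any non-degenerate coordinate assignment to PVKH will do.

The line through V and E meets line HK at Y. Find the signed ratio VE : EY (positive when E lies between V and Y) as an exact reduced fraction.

VE:EY = 50/13

Choose coordinates P = (0, 0), V = (1, 0), K = (0, 1), H = (1, -3).
1. U lies on line KV with KU:UV = 1:2 ⇒ U = (1/3, 2/3)
2. B lies on line UV with UB:BV = 3:4 ⇒ B = (13/21, 8/21)
3. E is the centroid of triangle BHK ⇒ E = (34/63, -34/63)
line VE meets HK at Y = (21/50, -17/25)
E = V + t·(Y−V) with t = 50/63, so VE:EY = 50/63:13/63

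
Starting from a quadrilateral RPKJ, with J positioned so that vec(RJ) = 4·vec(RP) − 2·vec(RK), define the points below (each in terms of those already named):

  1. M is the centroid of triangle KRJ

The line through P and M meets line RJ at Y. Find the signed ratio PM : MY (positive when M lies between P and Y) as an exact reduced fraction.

Assign R = (0, 0), P = (1, 0), K = (0, 1), J = (4, -2) — the answer is frame-independent, so this choice is without loss of generality.
1. M is the centroid of triangle KRJ ⇒ M = (4/3, -1/3)
line PM meets RJ at Y = (2, -1)
M = P + t·(Y−P) with t = 1/3, so PM:MY = 1/3:2/3

PM:MY = 1/2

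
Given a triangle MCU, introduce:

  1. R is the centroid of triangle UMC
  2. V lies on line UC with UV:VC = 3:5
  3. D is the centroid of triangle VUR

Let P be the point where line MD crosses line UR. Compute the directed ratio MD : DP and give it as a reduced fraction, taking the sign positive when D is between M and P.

MD:DP = -9

Work in coordinates with M = (0, 0), C = (1, 0), U = (0, 1).
1. R is the centroid of triangle UMC ⇒ R = (1/3, 1/3)
2. V lies on line UC with UV:VC = 3:5 ⇒ V = (3/8, 5/8)
3. D is the centroid of triangle VUR ⇒ D = (17/72, 47/72)
line MD meets UR at P = (17/81, 47/81)
D = M + t·(P−M) with t = 9/8, so MD:DP = 9/8:-1/8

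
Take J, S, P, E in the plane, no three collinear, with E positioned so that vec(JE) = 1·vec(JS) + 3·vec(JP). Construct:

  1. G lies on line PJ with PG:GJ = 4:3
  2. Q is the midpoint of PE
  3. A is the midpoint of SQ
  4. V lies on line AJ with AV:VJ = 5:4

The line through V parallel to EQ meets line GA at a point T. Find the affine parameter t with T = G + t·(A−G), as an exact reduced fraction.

Choose coordinates J = (0, 0), S = (1, 0), P = (0, 1), E = (1, 3).
1. G lies on line PJ with PG:GJ = 4:3 ⇒ G = (0, 3/7)
2. Q is the midpoint of PE ⇒ Q = (1/2, 2)
3. A is the midpoint of SQ ⇒ A = (3/4, 1)
4. V lies on line AJ with AV:VJ = 5:4 ⇒ V = (1/3, 4/9)
through V parallel to EQ: direction (-1/2, -1); meets GA at T = (41/78, 97/117)
T = G + t·(A−G) with t = 82/117

t = 82/117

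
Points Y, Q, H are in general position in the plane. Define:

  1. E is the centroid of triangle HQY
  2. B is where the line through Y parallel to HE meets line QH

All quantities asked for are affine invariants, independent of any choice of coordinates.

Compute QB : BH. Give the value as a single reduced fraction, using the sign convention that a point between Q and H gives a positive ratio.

Set Y = (0, 0), Q = (1, 0), H = (0, 1); any affine frame gives the same invariant.
1. E is the centroid of triangle HQY ⇒ E = (1/3, 1/3)
2. B is where the line through Y parallel to HE meets line QH ⇒ B = (-1, 2)
B = Q + t·(H−Q) with t = 2, so QB:BH = t:(1−t) = 2:-1

QB:BH = -2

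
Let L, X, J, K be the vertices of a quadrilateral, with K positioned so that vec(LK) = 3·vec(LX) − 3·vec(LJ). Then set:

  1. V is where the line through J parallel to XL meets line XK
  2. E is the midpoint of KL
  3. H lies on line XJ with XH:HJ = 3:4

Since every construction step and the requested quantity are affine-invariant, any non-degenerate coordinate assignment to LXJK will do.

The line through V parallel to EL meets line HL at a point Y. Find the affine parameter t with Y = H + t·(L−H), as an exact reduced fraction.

t = -1/3

Work in coordinates with L = (0, 0), X = (1, 0), J = (0, 1), K = (3, -3).
1. V is where the line through J parallel to XL meets line XK ⇒ V = (1/3, 1)
2. E is the midpoint of KL ⇒ E = (3/2, -3/2)
3. H lies on line XJ with XH:HJ = 3:4 ⇒ H = (4/7, 3/7)
through V parallel to EL: direction (-3/2, 3/2); meets HL at Y = (16/21, 4/7)
Y = H + t·(L−H) with t = -1/3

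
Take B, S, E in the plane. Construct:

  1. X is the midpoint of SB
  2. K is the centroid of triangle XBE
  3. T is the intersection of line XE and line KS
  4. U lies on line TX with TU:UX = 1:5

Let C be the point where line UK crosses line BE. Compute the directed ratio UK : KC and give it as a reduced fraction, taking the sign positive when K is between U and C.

UK:KC = 11/8

Choose coordinates B = (0, 0), S = (1, 0), E = (0, 1).
1. X is the midpoint of SB ⇒ X = (1/2, 0)
2. K is the centroid of triangle XBE ⇒ K = (1/6, 1/3)
3. T is the intersection of line XE and line KS ⇒ T = (3/8, 1/4)
4. U lies on line TX with TU:UX = 1:5 ⇒ U = (19/48, 5/24)
line UK meets BE at C = (0, 14/33)
K = U + t·(C−U) with t = 11/19, so UK:KC = 11/19:8/19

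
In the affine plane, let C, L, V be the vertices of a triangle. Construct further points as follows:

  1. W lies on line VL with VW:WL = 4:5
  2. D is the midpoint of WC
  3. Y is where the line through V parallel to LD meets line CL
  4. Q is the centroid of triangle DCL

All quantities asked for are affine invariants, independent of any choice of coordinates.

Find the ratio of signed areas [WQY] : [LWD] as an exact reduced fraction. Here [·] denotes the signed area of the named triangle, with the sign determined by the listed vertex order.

[WQY]:[LWD] = 4

Assign C = (0, 0), L = (1, 0), V = (0, 1) — the answer is frame-independent, so this choice is without loss of generality.
1. W lies on line VL with VW:WL = 4:5 ⇒ W = (4/9, 5/9)
2. D is the midpoint of WC ⇒ D = (2/9, 5/18)
3. Y is where the line through V parallel to LD meets line CL ⇒ Y = (14/5, 0)
4. Q is the centroid of triangle DCL ⇒ Q = (11/27, 5/54)
2·[WQY] = 10/9, 2·[LWD] = 5/18
[WQY]:[LWD] = 10/9:5/18 = 4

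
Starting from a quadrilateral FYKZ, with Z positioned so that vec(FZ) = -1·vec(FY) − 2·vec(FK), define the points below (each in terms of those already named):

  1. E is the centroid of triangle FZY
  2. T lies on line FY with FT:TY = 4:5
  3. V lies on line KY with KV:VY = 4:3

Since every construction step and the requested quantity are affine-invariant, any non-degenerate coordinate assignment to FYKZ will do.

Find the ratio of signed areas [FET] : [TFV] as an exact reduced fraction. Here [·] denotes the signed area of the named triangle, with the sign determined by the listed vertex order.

Assign F = (0, 0), Y = (1, 0), K = (0, 1), Z = (-1, -2) — the answer is frame-independent, so this choice is without loss of generality.
1. E is the centroid of triangle FZY ⇒ E = (0, -2/3)
2. T lies on line FY with FT:TY = 4:5 ⇒ T = (4/9, 0)
3. V lies on line KY with KV:VY = 4:3 ⇒ V = (4/7, 3/7)
2·[FET] = 8/27, 2·[TFV] = -4/21
[FET]:[TFV] = 8/27:-4/21 = -14/9

[FET]:[TFV] = -14/9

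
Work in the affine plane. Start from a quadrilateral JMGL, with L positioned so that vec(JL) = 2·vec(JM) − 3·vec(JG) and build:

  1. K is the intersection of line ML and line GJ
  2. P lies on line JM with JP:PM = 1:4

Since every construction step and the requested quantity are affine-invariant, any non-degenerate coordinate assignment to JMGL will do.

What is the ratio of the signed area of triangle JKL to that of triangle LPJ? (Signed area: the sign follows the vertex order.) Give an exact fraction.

[JKL]:[LPJ] = -10

Choose coordinates J = (0, 0), M = (1, 0), G = (0, 1), L = (2, -3).
1. K is the intersection of line ML and line GJ ⇒ K = (0, 3)
2. P lies on line JM with JP:PM = 1:4 ⇒ P = (1/5, 0)
2·[JKL] = -6, 2·[LPJ] = 3/5
[JKL]:[LPJ] = -6:3/5 = -10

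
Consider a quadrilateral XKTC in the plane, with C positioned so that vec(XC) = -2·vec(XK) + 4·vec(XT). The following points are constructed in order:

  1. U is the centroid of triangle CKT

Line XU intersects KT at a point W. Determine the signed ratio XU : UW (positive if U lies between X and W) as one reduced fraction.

XU:UW = -4

Assign X = (0, 0), K = (1, 0), T = (0, 1), C = (-2, 4) — the answer is frame-independent, so this choice is without loss of generality.
1. U is the centroid of triangle CKT ⇒ U = (-1/3, 5/3)
line XU meets KT at W = (-1/4, 5/4)
U = X + t·(W−X) with t = 4/3, so XU:UW = 4/3:-1/3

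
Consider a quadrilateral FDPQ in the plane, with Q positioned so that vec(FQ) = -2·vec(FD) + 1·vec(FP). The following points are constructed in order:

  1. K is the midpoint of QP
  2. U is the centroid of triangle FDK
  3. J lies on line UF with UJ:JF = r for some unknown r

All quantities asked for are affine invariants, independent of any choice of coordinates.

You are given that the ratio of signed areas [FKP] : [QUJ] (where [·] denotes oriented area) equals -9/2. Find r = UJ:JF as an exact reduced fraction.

r = -1/4

Work in coordinates with F = (0, 0), D = (1, 0), P = (0, 1), Q = (-2, 1).
1. K is the midpoint of QP ⇒ K = (-1, 1)
2. U is the centroid of triangle FDK ⇒ U = (0, 1/3)
3. With UJ:JF = r, write λ = r/(r+1) so J = U + λ·(F−U); J is affine-linear in λ
Every point depending on J is an affine combination of J and λ-independent points, so each such coordinate is linear in λ; the λ² term in each signed area is a multiple of (F−U)×(F−U) = 0, so 2·[FKP] and 2·[QUJ] are each linear in λ. Evaluating at λ=0 and λ=1:
  2·[FKP] = -1,   2·[QUJ] = -2/3·λ
So [FKP]:[QUJ] = (-1) / (-2/3·λ). Setting this equal to -9/2:
  -1 = -9/2·(-2/3·λ)  ⇒  λ = -1/3
Then r = λ/(1−λ) = (-1/3)/(4/3) = -1/4. Check: with r = -1/4, J = (0, 4/9) and [FKP]:[QUJ] = -9/2 as required.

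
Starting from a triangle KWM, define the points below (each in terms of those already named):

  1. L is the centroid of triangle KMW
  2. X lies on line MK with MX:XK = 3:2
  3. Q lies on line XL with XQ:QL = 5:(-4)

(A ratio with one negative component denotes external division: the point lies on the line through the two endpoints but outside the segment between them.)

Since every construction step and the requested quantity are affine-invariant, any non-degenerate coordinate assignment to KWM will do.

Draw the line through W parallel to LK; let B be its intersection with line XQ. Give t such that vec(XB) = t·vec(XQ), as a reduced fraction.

t = 7/10

Choose coordinates K = (0, 0), W = (1, 0), M = (0, 1).
1. L is the centroid of triangle KMW ⇒ L = (1/3, 1/3)
2. X lies on line MK with MX:XK = 3:2 ⇒ X = (0, 2/5)
3. Q lies on line XL with XQ:QL = 5:(-4) ⇒ Q = (5/3, 1/15)
through W parallel to LK: direction (-1/3, -1/3); meets XQ at B = (7/6, 1/6)
B = X + t·(Q−X) with t = 7/10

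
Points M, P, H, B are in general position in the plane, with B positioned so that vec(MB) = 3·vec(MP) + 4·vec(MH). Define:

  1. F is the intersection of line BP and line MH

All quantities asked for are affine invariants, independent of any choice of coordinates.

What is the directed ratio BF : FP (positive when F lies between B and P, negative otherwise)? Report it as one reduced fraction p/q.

Work in coordinates with M = (0, 0), P = (1, 0), H = (0, 1), B = (3, 4).
1. F is the intersection of line BP and line MH ⇒ F = (0, -2)
F = B + t·(P−B) with t = 3/2, so BF:FP = t:(1−t) = 3/2:-1/2

BF:FP = -3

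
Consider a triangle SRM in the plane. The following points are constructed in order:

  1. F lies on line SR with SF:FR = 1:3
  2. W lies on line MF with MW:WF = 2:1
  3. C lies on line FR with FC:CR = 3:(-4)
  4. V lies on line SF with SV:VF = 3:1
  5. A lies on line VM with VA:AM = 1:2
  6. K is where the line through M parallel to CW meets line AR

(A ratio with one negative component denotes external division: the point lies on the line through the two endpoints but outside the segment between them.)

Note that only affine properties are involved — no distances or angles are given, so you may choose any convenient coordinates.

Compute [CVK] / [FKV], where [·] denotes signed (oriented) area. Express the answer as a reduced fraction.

[CVK]:[FKV] = 35

Choose coordinates S = (0, 0), R = (1, 0), M = (0, 1).
1. F lies on line SR with SF:FR = 1:3 ⇒ F = (1/4, 0)
2. W lies on line MF with MW:WF = 2:1 ⇒ W = (1/6, 1/3)
3. C lies on line FR with FC:CR = 3:(-4) ⇒ C = (-2, 0)
4. V lies on line SF with SV:VF = 3:1 ⇒ V = (3/16, 0)
5. A lies on line VM with VA:AM = 1:2 ⇒ A = (1/8, 1/3)
6. K is where the line through M parallel to CW meets line AR ⇒ K = (-169/146, 60/73)
2·[CVK] = 525/292, 2·[FKV] = 15/292
[CVK]:[FKV] = 525/292:15/292 = 35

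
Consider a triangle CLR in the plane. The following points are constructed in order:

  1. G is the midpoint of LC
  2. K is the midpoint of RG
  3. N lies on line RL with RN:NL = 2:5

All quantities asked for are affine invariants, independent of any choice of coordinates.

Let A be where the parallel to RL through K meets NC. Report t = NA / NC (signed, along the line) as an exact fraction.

t = 1/4

Choose coordinates C = (0, 0), L = (1, 0), R = (0, 1).
1. G is the midpoint of LC ⇒ G = (1/2, 0)
2. K is the midpoint of RG ⇒ K = (1/4, 1/2)
3. N lies on line RL with RN:NL = 2:5 ⇒ N = (2/7, 5/7)
through K parallel to RL: direction (1, -1); meets NC at A = (3/14, 15/28)
A = N + t·(C−N) with t = 1/4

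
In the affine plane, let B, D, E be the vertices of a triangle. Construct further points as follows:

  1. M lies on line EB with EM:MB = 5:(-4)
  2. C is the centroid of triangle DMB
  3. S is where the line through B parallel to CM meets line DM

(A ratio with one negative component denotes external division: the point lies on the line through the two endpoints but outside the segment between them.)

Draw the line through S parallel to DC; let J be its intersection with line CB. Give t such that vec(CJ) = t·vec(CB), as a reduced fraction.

Work in coordinates with B = (0, 0), D = (1, 0), E = (0, 1).
1. M lies on line EB with EM:MB = 5:(-4) ⇒ M = (0, -4)
2. C is the centroid of triangle DMB ⇒ C = (1/3, -4/3)
3. S is where the line through B parallel to CM meets line DM ⇒ S = (-1, -8)
through S parallel to DC: direction (-2/3, -4/3); meets CB at J = (1, -4)
J = C + t·(B−C) with t = -2

t = -2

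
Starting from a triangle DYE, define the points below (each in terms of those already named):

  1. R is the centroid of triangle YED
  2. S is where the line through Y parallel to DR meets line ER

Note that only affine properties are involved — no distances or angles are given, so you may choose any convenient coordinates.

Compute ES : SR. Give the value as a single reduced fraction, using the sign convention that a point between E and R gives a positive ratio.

ES:SR = -2

Work in coordinates with D = (0, 0), Y = (1, 0), E = (0, 1).
1. R is the centroid of triangle YED ⇒ R = (1/3, 1/3)
2. S is where the line through Y parallel to DR meets line ER ⇒ S = (2/3, -1/3)
S = E + t·(R−E) with t = 2, so ES:SR = t:(1−t) = 2:-1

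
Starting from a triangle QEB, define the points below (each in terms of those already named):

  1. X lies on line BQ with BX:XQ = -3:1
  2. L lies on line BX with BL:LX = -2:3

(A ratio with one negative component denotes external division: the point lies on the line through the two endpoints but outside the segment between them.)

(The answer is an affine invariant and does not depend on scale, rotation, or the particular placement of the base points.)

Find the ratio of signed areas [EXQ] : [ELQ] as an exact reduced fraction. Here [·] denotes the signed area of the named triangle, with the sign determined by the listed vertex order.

[EXQ]:[ELQ] = -1/8

Work in coordinates with Q = (0, 0), E = (1, 0), B = (0, 1).
1. X lies on line BQ with BX:XQ = -3:1 ⇒ X = (0, -1/2)
2. L lies on line BX with BL:LX = -2:3 ⇒ L = (0, 4)
2·[EXQ] = -1/2, 2·[ELQ] = 4
[EXQ]:[ELQ] = -1/2:4 = -1/8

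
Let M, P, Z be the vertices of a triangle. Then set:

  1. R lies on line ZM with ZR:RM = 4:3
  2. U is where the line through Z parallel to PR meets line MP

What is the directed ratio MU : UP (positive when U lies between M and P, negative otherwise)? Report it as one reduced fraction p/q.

MU:UP = -7/4

Work in coordinates with M = (0, 0), P = (1, 0), Z = (0, 1).
1. R lies on line ZM with ZR:RM = 4:3 ⇒ R = (0, 3/7)
2. U is where the line through Z parallel to PR meets line MP ⇒ U = (7/3, 0)
U = M + t·(P−M) with t = 7/3, so MU:UP = t:(1−t) = 7/3:-4/3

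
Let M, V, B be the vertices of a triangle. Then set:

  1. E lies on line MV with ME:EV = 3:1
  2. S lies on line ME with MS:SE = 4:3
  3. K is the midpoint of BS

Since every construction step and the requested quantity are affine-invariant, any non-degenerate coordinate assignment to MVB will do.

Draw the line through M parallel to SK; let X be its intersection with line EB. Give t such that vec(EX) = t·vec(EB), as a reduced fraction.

Set M = (0, 0), V = (1, 0), B = (0, 1); any affine frame gives the same invariant.
1. E lies on line MV with ME:EV = 3:1 ⇒ E = (3/4, 0)
2. S lies on line ME with MS:SE = 4:3 ⇒ S = (3/7, 0)
3. K is the midpoint of BS ⇒ K = (3/14, 1/2)
through M parallel to SK: direction (-3/14, 1/2); meets EB at X = (-1, 7/3)
X = E + t·(B−E) with t = 7/3

t = 7/3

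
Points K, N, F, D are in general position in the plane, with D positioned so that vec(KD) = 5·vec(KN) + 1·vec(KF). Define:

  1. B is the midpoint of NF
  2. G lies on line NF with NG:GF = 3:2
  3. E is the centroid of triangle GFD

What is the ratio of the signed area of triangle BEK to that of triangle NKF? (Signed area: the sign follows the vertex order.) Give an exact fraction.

[BEK]:[NKF] = 7/15

Assign K = (0, 0), N = (1, 0), F = (0, 1), D = (5, 1) — the answer is frame-independent, so this choice is without loss of generality.
1. B is the midpoint of NF ⇒ B = (1/2, 1/2)
2. G lies on line NF with NG:GF = 3:2 ⇒ G = (2/5, 3/5)
3. E is the centroid of triangle GFD ⇒ E = (9/5, 13/15)
2·[BEK] = -7/15, 2·[NKF] = -1
[BEK]:[NKF] = -7/15:-1 = 7/15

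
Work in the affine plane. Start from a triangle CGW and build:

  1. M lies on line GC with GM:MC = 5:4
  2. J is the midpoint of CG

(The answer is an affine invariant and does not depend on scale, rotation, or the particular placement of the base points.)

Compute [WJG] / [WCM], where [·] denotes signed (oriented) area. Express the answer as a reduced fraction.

Work in coordinates with C = (0, 0), G = (1, 0), W = (0, 1).
1. M lies on line GC with GM:MC = 5:4 ⇒ M = (4/9, 0)
2. J is the midpoint of CG ⇒ J = (1/2, 0)
2·[WJG] = 1/2, 2·[WCM] = 4/9
[WJG]:[WCM] = 1/2:4/9 = 9/8

[WJG]:[WCM] = 9/8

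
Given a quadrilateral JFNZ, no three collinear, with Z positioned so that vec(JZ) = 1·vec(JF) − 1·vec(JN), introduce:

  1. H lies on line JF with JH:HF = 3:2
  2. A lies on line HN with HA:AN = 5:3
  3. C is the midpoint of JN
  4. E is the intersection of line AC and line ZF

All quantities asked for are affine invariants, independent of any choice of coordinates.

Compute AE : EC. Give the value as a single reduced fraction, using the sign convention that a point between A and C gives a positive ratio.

AE:EC = -31/40

Choose coordinates J = (0, 0), F = (1, 0), N = (0, 1), Z = (1, -1).
1. H lies on line JF with JH:HF = 3:2 ⇒ H = (3/5, 0)
2. A lies on line HN with HA:AN = 5:3 ⇒ A = (9/40, 5/8)
3. C is the midpoint of JN ⇒ C = (0, 1/2)
4. E is the intersection of line AC and line ZF ⇒ E = (1, 19/18)
E = A + t·(C−A) with t = -31/9, so AE:EC = t:(1−t) = -31/9:40/9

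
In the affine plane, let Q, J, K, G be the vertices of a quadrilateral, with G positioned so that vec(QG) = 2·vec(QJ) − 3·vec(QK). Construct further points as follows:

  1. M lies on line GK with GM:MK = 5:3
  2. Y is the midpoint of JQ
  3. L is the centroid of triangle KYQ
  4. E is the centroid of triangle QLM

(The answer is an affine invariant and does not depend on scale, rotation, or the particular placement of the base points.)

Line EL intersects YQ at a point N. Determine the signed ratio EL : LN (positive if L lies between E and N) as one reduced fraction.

EL:LN = -7/6

Assign Q = (0, 0), J = (1, 0), K = (0, 1), G = (2, -3) — the answer is frame-independent, so this choice is without loss of generality.
1. M lies on line GK with GM:MK = 5:3 ⇒ M = (3/4, -1/2)
2. Y is the midpoint of JQ ⇒ Y = (1/2, 0)
3. L is the centroid of triangle KYQ ⇒ L = (1/6, 1/3)
4. E is the centroid of triangle QLM ⇒ E = (11/36, -1/18)
line EL meets YQ at N = (2/7, 0)
L = E + t·(N−E) with t = 7, so EL:LN = 7:-6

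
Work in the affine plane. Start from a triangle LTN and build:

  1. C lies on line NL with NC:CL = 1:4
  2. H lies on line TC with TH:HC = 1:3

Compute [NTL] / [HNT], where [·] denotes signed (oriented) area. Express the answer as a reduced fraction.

[NTL]:[HNT] = 20

Set L = (0, 0), T = (1, 0), N = (0, 1); any affine frame gives the same invariant.
1. C lies on line NL with NC:CL = 1:4 ⇒ C = (0, 4/5)
2. H lies on line TC with TH:HC = 1:3 ⇒ H = (3/4, 1/5)
2·[NTL] = -1, 2·[HNT] = -1/20
[NTL]:[HNT] = -1:-1/20 = 20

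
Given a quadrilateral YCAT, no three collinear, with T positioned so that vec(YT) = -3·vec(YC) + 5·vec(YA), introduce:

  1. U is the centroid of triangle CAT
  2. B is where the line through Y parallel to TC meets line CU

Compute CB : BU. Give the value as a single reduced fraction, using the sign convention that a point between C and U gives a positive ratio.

Assign Y = (0, 0), C = (1, 0), A = (0, 1), T = (-3, 5) — the answer is frame-independent, so this choice is without loss of generality.
1. U is the centroid of triangle CAT ⇒ U = (-2/3, 2)
2. B is where the line through Y parallel to TC meets line CU ⇒ B = (-24, 30)
B = C + t·(U−C) with t = 15, so CB:BU = t:(1−t) = 15:-14

CB:BU = -15/14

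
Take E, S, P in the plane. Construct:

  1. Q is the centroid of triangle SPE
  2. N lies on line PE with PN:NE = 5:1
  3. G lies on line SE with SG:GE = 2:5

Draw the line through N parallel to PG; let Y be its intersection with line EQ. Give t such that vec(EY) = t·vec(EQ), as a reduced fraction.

Set E = (0, 0), S = (1, 0), P = (0, 1); any affine frame gives the same invariant.
1. Q is the centroid of triangle SPE ⇒ Q = (1/3, 1/3)
2. N lies on line PE with PN:NE = 5:1 ⇒ N = (0, 1/6)
3. G lies on line SE with SG:GE = 2:5 ⇒ G = (5/7, 0)
through N parallel to PG: direction (5/7, -1); meets EQ at Y = (5/72, 5/72)
Y = E + t·(Q−E) with t = 5/24

t = 5/24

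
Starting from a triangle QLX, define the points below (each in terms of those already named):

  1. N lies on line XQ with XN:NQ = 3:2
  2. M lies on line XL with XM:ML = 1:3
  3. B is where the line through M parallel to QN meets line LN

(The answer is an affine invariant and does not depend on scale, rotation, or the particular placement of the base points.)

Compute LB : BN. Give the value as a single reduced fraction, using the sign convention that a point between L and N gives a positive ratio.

Assign Q = (0, 0), L = (1, 0), X = (0, 1) — the answer is frame-independent, so this choice is without loss of generality.
1. N lies on line XQ with XN:NQ = 3:2 ⇒ N = (0, 2/5)
2. M lies on line XL with XM:ML = 1:3 ⇒ M = (1/4, 3/4)
3. B is where the line through M parallel to QN meets line LN ⇒ B = (1/4, 3/10)
B = L + t·(N−L) with t = 3/4, so LB:BN = t:(1−t) = 3/4:1/4

LB:BN = 3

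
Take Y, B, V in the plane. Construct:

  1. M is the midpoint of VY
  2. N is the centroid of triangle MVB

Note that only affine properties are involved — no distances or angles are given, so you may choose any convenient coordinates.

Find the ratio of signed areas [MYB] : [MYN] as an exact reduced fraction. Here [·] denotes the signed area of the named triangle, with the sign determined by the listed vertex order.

Assign Y = (0, 0), B = (1, 0), V = (0, 1) — the answer is frame-independent, so this choice is without loss of generality.
1. M is the midpoint of VY ⇒ M = (0, 1/2)
2. N is the centroid of triangle MVB ⇒ N = (1/3, 1/2)
2·[MYB] = 1/2, 2·[MYN] = 1/6
[MYB]:[MYN] = 1/2:1/6 = 3

[MYB]:[MYN] = 3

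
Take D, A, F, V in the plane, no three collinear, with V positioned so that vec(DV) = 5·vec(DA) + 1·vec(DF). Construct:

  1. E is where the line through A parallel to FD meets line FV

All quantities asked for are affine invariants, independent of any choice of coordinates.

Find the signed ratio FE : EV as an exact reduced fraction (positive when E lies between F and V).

FE:EV = 1/4

Set D = (0, 0), A = (1, 0), F = (0, 1), V = (5, 1); any affine frame gives the same invariant.
1. E is where the line through A parallel to FD meets line FV ⇒ E = (1, 1)
E = F + t·(V−F) with t = 1/5, so FE:EV = t:(1−t) = 1/5:4/5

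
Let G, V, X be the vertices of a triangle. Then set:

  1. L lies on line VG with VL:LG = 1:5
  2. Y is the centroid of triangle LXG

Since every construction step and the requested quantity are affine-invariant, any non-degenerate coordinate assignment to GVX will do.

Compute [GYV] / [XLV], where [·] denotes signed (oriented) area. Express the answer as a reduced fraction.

Work in coordinates with G = (0, 0), V = (1, 0), X = (0, 1).
1. L lies on line VG with VL:LG = 1:5 ⇒ L = (5/6, 0)
2. Y is the centroid of triangle LXG ⇒ Y = (5/18, 1/3)
2·[GYV] = -1/3, 2·[XLV] = 1/6
[GYV]:[XLV] = -1/3:1/6 = -2

[GYV]:[XLV] = -2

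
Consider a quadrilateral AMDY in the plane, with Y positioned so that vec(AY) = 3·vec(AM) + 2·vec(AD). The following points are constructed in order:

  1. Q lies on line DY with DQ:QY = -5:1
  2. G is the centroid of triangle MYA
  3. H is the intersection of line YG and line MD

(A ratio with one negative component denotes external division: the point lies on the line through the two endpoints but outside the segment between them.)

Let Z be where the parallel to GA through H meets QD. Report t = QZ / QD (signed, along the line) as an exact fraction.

t = -13/15

Assign A = (0, 0), M = (1, 0), D = (0, 1), Y = (3, 2) — the answer is frame-independent, so this choice is without loss of generality.
1. Q lies on line DY with DQ:QY = -5:1 ⇒ Q = (15/4, 9/4)
2. G is the centroid of triangle MYA ⇒ G = (4/3, 2/3)
3. H is the intersection of line YG and line MD ⇒ H = (7/9, 2/9)
through H parallel to GA: direction (-4/3, -2/3); meets QD at Z = (7, 10/3)
Z = Q + t·(D−Q) with t = -13/15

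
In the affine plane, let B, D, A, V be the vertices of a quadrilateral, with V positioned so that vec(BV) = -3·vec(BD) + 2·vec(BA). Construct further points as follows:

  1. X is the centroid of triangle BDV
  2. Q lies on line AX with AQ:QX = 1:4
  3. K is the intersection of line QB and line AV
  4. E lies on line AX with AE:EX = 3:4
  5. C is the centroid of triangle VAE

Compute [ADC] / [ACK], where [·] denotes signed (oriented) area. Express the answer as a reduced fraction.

Work in coordinates with B = (0, 0), D = (1, 0), A = (0, 1), V = (-3, 2).
1. X is the centroid of triangle BDV ⇒ X = (-2/3, 2/3)
2. Q lies on line AX with AQ:QX = 1:4 ⇒ Q = (-2/15, 14/15)
3. K is the intersection of line QB and line AV ⇒ K = (-3/20, 21/20)
4. E lies on line AX with AE:EX = 3:4 ⇒ E = (-2/7, 6/7)
5. C is the centroid of triangle VAE ⇒ C = (-23/21, 9/7)
2·[ADC] = -17/21, 2·[ACK] = -1/84
[ADC]:[ACK] = -17/21:-1/84 = 68

[ADC]:[ACK] = 68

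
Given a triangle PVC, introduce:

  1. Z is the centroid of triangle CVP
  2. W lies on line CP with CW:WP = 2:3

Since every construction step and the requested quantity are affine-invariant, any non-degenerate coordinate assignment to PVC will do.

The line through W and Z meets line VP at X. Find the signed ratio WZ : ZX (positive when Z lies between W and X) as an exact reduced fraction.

WZ:ZX = 4/5

Set P = (0, 0), V = (1, 0), C = (0, 1); any affine frame gives the same invariant.
1. Z is the centroid of triangle CVP ⇒ Z = (1/3, 1/3)
2. W lies on line CP with CW:WP = 2:3 ⇒ W = (0, 3/5)
line WZ meets VP at X = (3/4, 0)
Z = W + t·(X−W) with t = 4/9, so WZ:ZX = 4/9:5/9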